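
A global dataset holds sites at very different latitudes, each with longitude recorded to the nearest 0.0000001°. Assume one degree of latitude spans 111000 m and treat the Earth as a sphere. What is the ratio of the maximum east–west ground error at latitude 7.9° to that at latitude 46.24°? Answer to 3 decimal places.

1.432

Rounding to 7 decimal places leaves the longitude within ±5e-08° of the true value.
Error at 7.9° = 5e-08° × 111000 × cos 7.9° ≈ 0.00555 × 0.9905 = 0.0054973 m.
Error at 46.24° = 5e-08° × 111000 × cos 46.24° ≈ 0.00555 × 0.6916 = 0.0038386 m.
The ratio reduces to cos 7.9° / cos 46.24° = 0.9905/0.6916 ≈ 1.4321.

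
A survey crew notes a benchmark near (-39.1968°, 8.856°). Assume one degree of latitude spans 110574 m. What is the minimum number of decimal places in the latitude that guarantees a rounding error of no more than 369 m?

3 decimal places

One degree of latitude covers 110574 m.
With N decimal places the half-ulp bound is 0.5·10⁻ᴺ°, or 0.5·10⁻ᴺ × 110574 m on the ground.
Need 0.5 × 110574 × 10⁻ᴺ ≤ 369 → 10⁻ᴺ ≤ 6.674e-03, so N ≥ 2.18.
So 3 decimal places suffice (55.3 m); 2 would allow up to 553 m.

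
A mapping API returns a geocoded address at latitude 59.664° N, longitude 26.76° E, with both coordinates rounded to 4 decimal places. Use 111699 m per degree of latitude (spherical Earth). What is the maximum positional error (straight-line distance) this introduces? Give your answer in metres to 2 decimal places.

Rounding to 4 decimal places leaves each coordinate within ±5e-05° of the true value.
N–S: 5e-05° × 111699 m/° = 5.58495 m.
E–W at 59.664°: 5e-05° × 111699 × cos 59.664° = 5e-05 × 111699 × 0.5051 ≈ 2.82079 m.
Worst case both components are at the extreme and orthogonal: √(5.58495² + 2.82079²) ≈ 6.25688 m.

6.26 metres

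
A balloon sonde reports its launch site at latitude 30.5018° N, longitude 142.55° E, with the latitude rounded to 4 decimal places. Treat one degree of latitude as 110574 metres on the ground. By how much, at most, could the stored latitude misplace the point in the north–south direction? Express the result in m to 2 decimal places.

5.53 m

Rounding to 4 decimal places leaves the latitude within ±5e-05° of the true value.
North–south distance: 5e-05° × 110574 m/° = 5.5287 m.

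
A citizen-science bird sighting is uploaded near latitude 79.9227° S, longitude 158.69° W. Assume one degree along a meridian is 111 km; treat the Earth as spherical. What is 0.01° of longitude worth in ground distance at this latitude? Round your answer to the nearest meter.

0.01° of longitude at 79.9227° is 0.01 × 111000 × cos 79.9227° ≈ 0.01 × 19422.4 = 194.224 m.

194 meters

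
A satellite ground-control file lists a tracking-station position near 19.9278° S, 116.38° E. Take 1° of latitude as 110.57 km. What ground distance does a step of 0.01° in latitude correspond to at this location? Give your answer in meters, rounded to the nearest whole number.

Along a meridian 0.01° is 0.01 × 110570 = 1105.7 m.

1106 meters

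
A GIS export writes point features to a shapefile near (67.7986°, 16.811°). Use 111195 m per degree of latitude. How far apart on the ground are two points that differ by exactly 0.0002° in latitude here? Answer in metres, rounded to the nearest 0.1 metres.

0.0002° × 111195 m/° = 22.239 m.

22.2 metres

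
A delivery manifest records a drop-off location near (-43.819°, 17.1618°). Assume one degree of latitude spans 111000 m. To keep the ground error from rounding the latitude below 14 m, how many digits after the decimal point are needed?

One degree of latitude covers 111000 m.
Rounding to N decimal places gives at most 0.5 × 10⁻ᴺ degrees of error, i.e. 0.5 × 10⁻ᴺ × 111000 m.
Need 0.5 × 111000 × 10⁻ᴺ ≤ 14 → 10⁻ᴺ ≤ 2.523e-04, so N ≥ 3.60.
So 4 decimal places suffice (5.55 m); 3 would allow up to 55.5 m.

4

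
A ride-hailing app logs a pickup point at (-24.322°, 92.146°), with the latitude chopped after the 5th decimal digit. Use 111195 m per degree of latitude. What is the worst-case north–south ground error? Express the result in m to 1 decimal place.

1.1 m

Truncating at 5 decimal places can drop up to a full unit in the last place, so the latitude may be off by as much as 1e-05°.
Along the meridian that is 1e-05° × 111195 m/° = 1.11195 m.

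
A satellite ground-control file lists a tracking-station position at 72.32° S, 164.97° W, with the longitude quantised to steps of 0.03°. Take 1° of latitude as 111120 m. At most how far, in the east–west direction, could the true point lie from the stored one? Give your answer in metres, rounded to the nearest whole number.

With a 0.03° grid the true value lies within half a step, ±0.03°/2 = ±0.015°, of the stored one.
At latitude 72.32° a degree of longitude spans 111120 m × cos 72.32° = 111120 × 0.3037 ≈ 33747.2 m.
Maximum E–W displacement: 0.015 × 33747.2 = 506.208 m.

506 metres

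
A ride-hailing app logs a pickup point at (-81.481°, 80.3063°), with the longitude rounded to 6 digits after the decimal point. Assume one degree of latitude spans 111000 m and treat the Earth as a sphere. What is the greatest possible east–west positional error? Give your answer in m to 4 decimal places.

Rounding to 6 decimal places leaves the longitude within ±5e-07° of the true value.
One degree of longitude at 81.481° is 111000 × cos 81.481° ≈ 111000 × 0.1481 = 16443.2 m.
So at most 5e-07° × 16443.2 ≈ 0.00822162 m east–west.

0.0082 m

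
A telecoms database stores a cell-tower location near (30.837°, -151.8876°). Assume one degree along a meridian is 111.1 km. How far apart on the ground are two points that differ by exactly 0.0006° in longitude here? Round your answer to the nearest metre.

At 30.837° a degree of longitude is 111100 × cos 30.837° ≈ 95393.7 m, so 0.0006° corresponds to 57.2362 m.

57 metres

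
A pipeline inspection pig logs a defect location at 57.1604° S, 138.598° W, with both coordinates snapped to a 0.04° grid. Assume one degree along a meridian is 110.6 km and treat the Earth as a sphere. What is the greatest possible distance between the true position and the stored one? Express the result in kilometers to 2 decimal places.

2.52 kilometers

With a 0.04° grid the true value lies within half a step, ±0.04°/2 = ±0.02°, of the stored one.
Latitude error → 0.02 × 110600 = 2212 m along the meridian.
East–west component at 57.1604°: 0.02° × 110600 × cos 57.1604° ≈ 0.02 × 59977.2 ≈ 1199.54 m.
Worst case both components are at the extreme and orthogonal: √(2212² + 1199.54²) ≈ 2516.32 m.
That is 2516.32 m = 2.5163 km.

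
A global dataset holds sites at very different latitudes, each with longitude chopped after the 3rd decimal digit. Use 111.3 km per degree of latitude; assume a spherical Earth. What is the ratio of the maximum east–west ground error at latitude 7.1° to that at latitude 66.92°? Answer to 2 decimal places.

Truncating at 3 decimal places can drop up to a full unit in the last place, so the longitude may be off by as much as 0.001°.
At 7.1°: 0.001° × 111300 × cos 7.1° = 0.001 × 111300 × 0.9923 ≈ 110.45 m.
Error at 66.92° = 0.001° × 111300 × cos 66.92° ≈ 111.3 × 0.3920 = 43.631 m.
Ratio: 110.45 / 43.631 = cos 7.1° / cos 66.92° ≈ 2.5314.

2.53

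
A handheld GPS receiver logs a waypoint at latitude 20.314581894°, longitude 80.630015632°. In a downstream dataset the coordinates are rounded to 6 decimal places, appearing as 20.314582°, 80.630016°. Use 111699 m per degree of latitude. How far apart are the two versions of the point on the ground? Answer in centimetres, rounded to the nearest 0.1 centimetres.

Δlat = 20.314581894 − 20.314582 = -0.000000106°; Δlon = 80.630015632 − 80.630016 = -0.000000368°.
North–south shift: -0.000000106 × 111699 = -0.0118401 m.
East–west at this latitude: -0.000000368° × 111699 × cos 20.3146° ≈ -0.000000368 × 104751 = -0.0385485 m.
Distance: √(0.0118401² + 0.0385485²) ≈ 0.0403259 m.
That is 0.0403259 m = 4.0326 cm.

4.0 centimetres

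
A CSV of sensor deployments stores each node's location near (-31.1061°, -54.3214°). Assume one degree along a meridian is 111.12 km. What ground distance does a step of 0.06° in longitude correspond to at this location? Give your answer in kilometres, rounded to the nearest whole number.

0.06° of longitude at 31.1061° is 0.06 × 111120 × cos 31.1061° ≈ 0.06 × 95142.3 = 5708.54 m.
That is 5708.54 m = 5.7085 km.

6 kilometres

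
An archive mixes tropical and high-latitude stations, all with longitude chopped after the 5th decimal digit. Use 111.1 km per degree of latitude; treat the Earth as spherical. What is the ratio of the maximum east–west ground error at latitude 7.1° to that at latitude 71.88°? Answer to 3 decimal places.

3.191

Truncating at 5 decimal places can drop up to a full unit in the last place, so the longitude may be off by as much as 1e-05°.
Error at 7.1° = 1e-05° × 111100 × cos 7.1° ≈ 1.111 × 0.9923 = 1.1025 m.
At 71.88°: 1e-05° × 111100 × cos 71.88° = 1e-05 × 111100 × 0.3110 ≈ 0.34553 m.
The ratio reduces to cos 7.1° / cos 71.88° = 0.9923/0.3110 ≈ 3.1907.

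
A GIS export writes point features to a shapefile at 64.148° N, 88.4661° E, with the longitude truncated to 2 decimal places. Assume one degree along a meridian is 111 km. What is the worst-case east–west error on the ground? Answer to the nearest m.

Truncating at 2 decimal places can drop up to a full unit in the last place, so the longitude may be off by as much as 0.01°.
One degree of longitude at 64.148° is 111000 × cos 64.148° ≈ 111000 × 0.4360 = 48401.3 m.
So at most 0.01° × 48401.3 ≈ 484.013 m east–west.

484 m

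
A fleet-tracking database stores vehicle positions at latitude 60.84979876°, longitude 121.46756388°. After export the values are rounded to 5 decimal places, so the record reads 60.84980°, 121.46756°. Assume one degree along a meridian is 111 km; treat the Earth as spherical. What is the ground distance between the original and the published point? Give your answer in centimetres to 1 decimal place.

Δlat = 60.84979876 − 60.84980 = -0.00000124°; Δlon = 121.46756388 − 121.46756 = +0.00000388°.
North–south shift: -0.00000124 × 111000 = -0.13764 m.
East–west at this latitude: 0.00000388° × 111000 × cos 60.8498° ≈ 0.00000388 × 54068.2 = 0.209785 m.
Distance: √(0.13764² + 0.209785²) ≈ 0.250907 m.
That is 0.250907 m = 25.091 cm.

25.1 centimetres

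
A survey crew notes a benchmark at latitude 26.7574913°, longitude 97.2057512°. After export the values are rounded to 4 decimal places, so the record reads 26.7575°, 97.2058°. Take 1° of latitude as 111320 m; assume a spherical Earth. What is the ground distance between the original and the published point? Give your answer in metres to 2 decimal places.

4.95 metres

The latitude changed by -0.0000087° and the longitude by -0.0000488°.
N–S: -0.0000087° × 111320 m/° = -0.968484 m.
E–W at 26.7575°: -0.0000488° × 111320 × cos 26.7575° = -0.0000488 × 111320 × 0.8929 ≈ -4.85071 m.
Distance: √(0.968484² + 4.85071²) ≈ 4.94645 m.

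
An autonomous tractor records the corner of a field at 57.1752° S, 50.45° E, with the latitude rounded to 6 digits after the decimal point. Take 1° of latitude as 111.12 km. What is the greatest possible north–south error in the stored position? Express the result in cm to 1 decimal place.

Rounding to 6 decimal places leaves the latitude within ±5e-07° of the true value.
Along the meridian that is 5e-07° × 111120 m/° = 0.05556 m.
That is 0.05556 m = 5.556 cm.

5.6 cm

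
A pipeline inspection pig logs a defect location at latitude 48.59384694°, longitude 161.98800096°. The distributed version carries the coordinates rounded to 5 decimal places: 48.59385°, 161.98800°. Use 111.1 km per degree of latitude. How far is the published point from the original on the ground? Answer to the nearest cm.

35 cm

The latitude changed by -0.00000306° and the longitude by +0.00000096°.
N–S: -0.00000306° × 111100 m/° = -0.339966 m.
East–west at this latitude: 0.00000096° × 111100 × cos 48.5939° ≈ 0.00000096 × 73480.7 = 0.0705415 m.
Distance: √(0.339966² + 0.0705415²) ≈ 0.347207 m.
That is 0.347207 m = 34.721 cm.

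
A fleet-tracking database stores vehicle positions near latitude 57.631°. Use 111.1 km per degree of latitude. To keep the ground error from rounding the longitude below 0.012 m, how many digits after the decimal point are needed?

At 57.631° one degree of longitude covers 111100 × cos 57.631° ≈ 111100 × 0.5354 ≈ 59479.6 m.
Rounding to N decimal places gives at most 0.5 × 10⁻ᴺ degrees of error, i.e. 0.5 × 10⁻ᴺ × 59479.6 m.
Setting 29739.8 × 10⁻ᴺ ≤ 0.012 gives 10ᴺ ≥ 2.478e+06, i.e. N ≥ 6.39.
N = 6 would give 0.0297 m (too coarse); N = 7 gives 0.00297 m ≤ 0.012 m.

7 decimal places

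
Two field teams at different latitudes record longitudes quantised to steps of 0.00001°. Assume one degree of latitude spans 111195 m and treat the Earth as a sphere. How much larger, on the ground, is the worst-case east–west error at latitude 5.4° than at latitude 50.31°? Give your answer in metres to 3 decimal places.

0.198 metres

With a 0.00001° grid the true value lies within half a step, ±0.00001°/2 = ±5e-06°, of the stored one.
At 5.4°: 5e-06° × 111195 × cos 5.4° = 5e-06 × 111195 × 0.9956 ≈ 0.55351 m.
At 50.31°: 5e-06° × 111195 × cos 50.31° = 5e-06 × 111195 × 0.6386 ≈ 0.35506 m.
So the lower-latitude error exceeds the higher by 0.55351 − 0.35506 = 0.19844 m.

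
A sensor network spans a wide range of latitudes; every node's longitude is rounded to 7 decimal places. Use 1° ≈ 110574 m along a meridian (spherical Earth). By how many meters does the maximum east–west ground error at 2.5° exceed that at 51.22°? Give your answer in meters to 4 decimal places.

0.0021 meters

Rounding to 7 decimal places leaves the longitude within ±5e-08° of the true value.
At 2.5°: 5e-08° × 110574 × cos 2.5° = 5e-08 × 110574 × 0.9990 ≈ 0.0055234 m.
Error at 51.22° = 5e-08° × 110574 × cos 51.22° ≈ 0.0055287 × 0.6263 = 0.0034628 m.
Difference: 0.0055234 − 0.0034628 = 0.0020606 m.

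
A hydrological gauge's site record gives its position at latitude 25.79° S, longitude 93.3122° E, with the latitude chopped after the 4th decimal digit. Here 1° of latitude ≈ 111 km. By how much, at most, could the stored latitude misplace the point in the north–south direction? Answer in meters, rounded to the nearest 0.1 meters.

Truncating at 4 decimal places can drop up to a full unit in the last place, so the latitude may be off by as much as 0.0001°.
So the N–S error is at most 0.0001 × 111000 = 11.1 m.

11.1 meters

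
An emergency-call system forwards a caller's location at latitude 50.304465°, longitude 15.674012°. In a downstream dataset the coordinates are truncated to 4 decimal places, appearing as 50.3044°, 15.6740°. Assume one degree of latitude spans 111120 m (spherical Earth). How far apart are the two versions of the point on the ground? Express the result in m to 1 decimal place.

The latitude changed by +0.000065° and the longitude by +0.000012°.
North–south shift: 0.000065 × 111120 = 7.2228 m.
East–west at this latitude: 0.000012° × 111120 × cos 50.3044° ≈ 0.000012 × 70973.3 = 0.85168 m.
Distance: √(7.2228² + 0.85168²) ≈ 7.27284 m.

7.3 m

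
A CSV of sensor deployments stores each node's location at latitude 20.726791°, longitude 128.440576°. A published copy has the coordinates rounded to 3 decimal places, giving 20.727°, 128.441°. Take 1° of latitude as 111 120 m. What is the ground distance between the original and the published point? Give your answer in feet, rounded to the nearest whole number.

The latitude changed by -0.000209° and the longitude by -0.000424°.
North–south shift: -0.000209 × 111120 = -23.2241 m.
E–W at 20.727°: -0.000424° × 111120 × cos 20.727° = -0.000424 × 111120 × 0.9353 ≈ -44.0655 m.
Hypotenuse of the two orthogonal shifts: √(23.2241² + 44.0655²) = 49.8109 m.
Converting: 49.8109 m × 3.2808 ft/m ≈ 163.42 ft.

163 feet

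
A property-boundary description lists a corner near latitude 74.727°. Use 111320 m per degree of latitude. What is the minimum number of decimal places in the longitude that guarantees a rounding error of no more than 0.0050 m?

At 74.727° one degree of longitude covers 111320 × cos 74.727° ≈ 111320 × 0.2634 ≈ 29323.7 m.
Rounding to N decimal places gives at most 0.5 × 10⁻ᴺ degrees of error, i.e. 0.5 × 10⁻ᴺ × 29323.7 m.
Setting 14661.9 × 10⁻ᴺ ≤ 0.0050 gives 10ᴺ ≥ 2.932e+06, i.e. N ≥ 6.47.
So 7 decimal places suffice (0.00147 m); 6 would allow up to 0.0147 m.

7 decimal places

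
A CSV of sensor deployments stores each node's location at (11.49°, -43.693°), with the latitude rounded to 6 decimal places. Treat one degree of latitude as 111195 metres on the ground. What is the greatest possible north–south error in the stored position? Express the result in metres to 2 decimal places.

0.06 metres

Rounding to 6 decimal places leaves the latitude within ±5e-07° of the true value.
So the N–S error is at most 5e-07 × 111195 = 0.0555975 m.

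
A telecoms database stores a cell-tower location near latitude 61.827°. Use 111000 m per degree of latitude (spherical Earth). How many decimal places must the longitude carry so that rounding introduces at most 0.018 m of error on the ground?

At 61.827° one degree of longitude covers 111000 × cos 61.827° ≈ 111000 × 0.4721 ≈ 52407 m.
Rounding to N decimal places gives at most 0.5 × 10⁻ᴺ degrees of error, i.e. 0.5 × 10⁻ᴺ × 52407 m.
Setting 26203.5 × 10⁻ᴺ ≤ 0.018 gives 10ᴺ ≥ 1.456e+06, i.e. N ≥ 6.16.
So 7 decimal places suffice (0.00262 m); 6 would allow up to 0.0262 m.

7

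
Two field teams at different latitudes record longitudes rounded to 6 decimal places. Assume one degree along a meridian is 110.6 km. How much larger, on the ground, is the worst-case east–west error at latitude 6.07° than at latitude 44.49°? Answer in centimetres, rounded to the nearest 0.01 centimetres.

Rounding to 6 decimal places leaves the longitude within ±5e-07° of the true value.
At 6.07°: 5e-07° × 110600 × cos 6.07° = 5e-07 × 110600 × 0.9944 ≈ 0.05499 m.
Error at 44.49° = 5e-07° × 110600 × cos 44.49° ≈ 0.0553 × 0.7134 = 0.03945 m.
Difference: 0.05499 − 0.03945 = 0.01554 m.
That is 0.0155404 m = 1.554 cm.

1.55 centimetres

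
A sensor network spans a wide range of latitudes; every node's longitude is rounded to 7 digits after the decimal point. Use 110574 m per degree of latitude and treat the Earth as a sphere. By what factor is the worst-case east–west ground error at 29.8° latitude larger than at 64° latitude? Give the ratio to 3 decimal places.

Rounding to 7 decimal places leaves the longitude within ±5e-08° of the true value.
At 29.8°: 5e-08° × 110574 × cos 29.8° = 5e-08 × 110574 × 0.8678 ≈ 0.0047976 m.
At 64°: 5e-08° × 110574 × cos 64° = 5e-08 × 110574 × 0.4384 ≈ 0.0024236 m.
Ratio: 0.0047976 / 0.0024236 = cos 29.8° / cos 64° ≈ 1.9795.

1.980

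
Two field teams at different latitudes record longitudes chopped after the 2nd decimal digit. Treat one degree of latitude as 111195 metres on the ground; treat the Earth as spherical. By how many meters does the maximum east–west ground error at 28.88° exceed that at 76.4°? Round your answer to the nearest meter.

Truncating at 2 decimal places can drop up to a full unit in the last place, so the longitude may be off by as much as 0.01°.
At 28.88°: 0.01° × 111195 × cos 28.88° = 0.01 × 111195 × 0.8756 ≈ 973.66 m.
Error at 76.4° = 0.01° × 111195 × cos 76.4° ≈ 1112 × 0.2351 = 261.47 m.
So the lower-latitude error exceeds the higher by 973.66 − 261.47 = 712.19 m.

712 meters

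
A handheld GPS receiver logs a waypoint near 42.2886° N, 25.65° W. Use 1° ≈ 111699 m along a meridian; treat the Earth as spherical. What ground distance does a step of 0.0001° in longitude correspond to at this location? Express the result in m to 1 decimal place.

8.3 m

One degree of longitude here spans 111699 × cos 42.2886° = 111699 × 0.7398 ≈ 82631 m; 0.0001° of that is 8.2631 m.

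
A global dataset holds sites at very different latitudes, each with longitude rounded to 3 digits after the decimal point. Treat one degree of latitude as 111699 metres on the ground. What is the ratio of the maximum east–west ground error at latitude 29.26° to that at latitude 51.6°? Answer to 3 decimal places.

Rounding to 3 decimal places leaves the longitude within ±0.0005° of the true value.
At 29.26°: 0.0005° × 111699 × cos 29.26° = 0.0005 × 111699 × 0.8724 ≈ 48.724 m.
Error at 51.6° = 0.0005° × 111699 × cos 51.6° ≈ 55.849 × 0.6211 = 34.691 m.
Ratio: 48.724 / 34.691 = cos 29.26° / cos 51.6° ≈ 1.4045.

1.405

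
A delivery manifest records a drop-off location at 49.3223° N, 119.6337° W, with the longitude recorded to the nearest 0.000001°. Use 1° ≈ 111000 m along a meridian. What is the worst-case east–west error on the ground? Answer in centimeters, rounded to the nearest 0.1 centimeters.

3.6 centimeters

Rounding to 6 decimal places leaves the longitude within ±5e-07° of the true value.
Parallels shrink by cos φ, so at 49.3223° a degree of longitude is 111000 × 0.6518 ≈ 72350.2 m.
Maximum E–W displacement: 5e-07 × 72350.2 = 0.0361751 m.
That is 0.0361751 m = 3.6175 cm.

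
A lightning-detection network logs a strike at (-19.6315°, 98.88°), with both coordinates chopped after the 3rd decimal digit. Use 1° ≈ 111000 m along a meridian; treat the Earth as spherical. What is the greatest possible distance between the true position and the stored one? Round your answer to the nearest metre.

152 metres

Truncating at 3 decimal places can drop up to a full unit in the last place, so each coordinate may be off by as much as 0.001°.
North–south component: 0.001° × 111000 = 111 m.
East–west component at 19.6315°: 0.001° × 111000 × cos 19.6315° ≈ 0.001 × 104548 ≈ 104.548 m.
Combining orthogonally: (111² + 104.548²)^½ ≈ 152.484 m.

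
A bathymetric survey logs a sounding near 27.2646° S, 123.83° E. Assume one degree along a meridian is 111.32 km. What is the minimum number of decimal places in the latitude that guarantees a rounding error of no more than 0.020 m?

7 decimal places

One degree of latitude covers 111320 m.
Rounding to N decimal places gives at most 0.5 × 10⁻ᴺ degrees of error, i.e. 0.5 × 10⁻ᴺ × 111320 m.
Need 0.5 × 111320 × 10⁻ᴺ ≤ 0.020 → 10⁻ᴺ ≤ 3.593e-07, so N ≥ 6.44.
At 6 places the error can reach 0.0557 m, but 7 places keeps it to 0.00557 m.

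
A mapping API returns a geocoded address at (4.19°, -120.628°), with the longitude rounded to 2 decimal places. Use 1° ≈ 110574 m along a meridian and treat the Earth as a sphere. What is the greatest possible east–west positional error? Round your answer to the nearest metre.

Rounding to 2 decimal places leaves the longitude within ±0.005° of the true value.
One degree of longitude at 4.19° is 110574 × cos 4.19° ≈ 110574 × 0.9973 = 110278 m.
So at most 0.005° × 110278 ≈ 551.392 m east–west.

551 metres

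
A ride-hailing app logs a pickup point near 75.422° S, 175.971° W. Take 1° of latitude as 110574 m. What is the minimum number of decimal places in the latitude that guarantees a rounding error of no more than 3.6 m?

5

One degree of latitude covers 110574 m.
With N decimal places the half-ulp bound is 0.5·10⁻ᴺ°, or 0.5·10⁻ᴺ × 110574 m on the ground.
Need 0.5 × 110574 × 10⁻ᴺ ≤ 3.6 → 10⁻ᴺ ≤ 6.511e-05, so N ≥ 4.19.
So 5 decimal places suffice (0.553 m); 4 would allow up to 5.53 m.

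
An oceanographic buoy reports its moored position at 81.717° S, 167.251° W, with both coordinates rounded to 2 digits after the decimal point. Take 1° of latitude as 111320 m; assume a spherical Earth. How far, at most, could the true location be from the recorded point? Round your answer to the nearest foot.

Rounding to 2 decimal places leaves each coordinate within ±0.005° of the true value.
Latitude error → 0.005 × 111320 = 556.6 m along the meridian.
East–west component at 81.717°: 0.005° × 111320 × cos 81.717° ≈ 0.005 × 16037 ≈ 80.1852 m.
Worst case both components are at the extreme and orthogonal: √(556.6² + 80.1852²) ≈ 562.346 m.
Converting: 562.346 m × 3.2808 ft/m ≈ 1845 ft.

1845 feet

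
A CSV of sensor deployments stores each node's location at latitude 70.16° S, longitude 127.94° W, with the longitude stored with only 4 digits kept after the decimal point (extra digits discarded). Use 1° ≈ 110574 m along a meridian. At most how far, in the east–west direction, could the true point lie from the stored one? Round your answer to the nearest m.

Truncating at 4 decimal places can drop up to a full unit in the last place, so the longitude may be off by as much as 0.0001°.
At latitude 70.16° a degree of longitude spans 110574 m × cos 70.16° = 110574 × 0.3394 ≈ 37528.2 m.
So at most 0.0001° × 37528.2 ≈ 3.75282 m east–west.

4 m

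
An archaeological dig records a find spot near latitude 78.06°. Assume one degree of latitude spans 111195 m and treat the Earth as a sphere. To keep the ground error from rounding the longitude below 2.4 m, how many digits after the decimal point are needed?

At 78.06° one degree of longitude covers 111195 × cos 78.06° ≈ 111195 × 0.2069 ≈ 23004.8 m.
With N decimal places the half-ulp bound is 0.5·10⁻ᴺ°, or 0.5·10⁻ᴺ × 23004.8 m on the ground.
Setting 11502.4 × 10⁻ᴺ ≤ 2.4 gives 10ᴺ ≥ 4793, i.e. N ≥ 3.68.
N = 3 would give 11.5 m (too coarse); N = 4 gives 1.15 m ≤ 2.4 m.

4 decimal places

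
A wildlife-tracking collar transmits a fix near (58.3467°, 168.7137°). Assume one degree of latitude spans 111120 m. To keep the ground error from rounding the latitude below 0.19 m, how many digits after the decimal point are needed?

6 decimal places

One degree of latitude covers 111120 m.
N decimal places → at most half a unit in the last place, 0.5 × 10⁻ᴺ° = 111120/2 × 10⁻ᴺ m.
Need 0.5 × 111120 × 10⁻ᴺ ≤ 0.19 → 10⁻ᴺ ≤ 3.420e-06, so N ≥ 5.47.
At 5 places the error can reach 0.556 m, but 6 places keeps it to 0.0556 m.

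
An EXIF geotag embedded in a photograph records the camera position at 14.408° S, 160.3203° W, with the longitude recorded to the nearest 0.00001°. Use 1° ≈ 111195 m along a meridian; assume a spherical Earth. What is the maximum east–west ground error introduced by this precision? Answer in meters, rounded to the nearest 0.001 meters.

0.538 meters

Rounding to 5 decimal places leaves the longitude within ±5e-06° of the true value.
One degree of longitude at 14.408° is 111195 × cos 14.408° ≈ 111195 × 0.9685 = 107698 m.
So at most 5e-06° × 107698 ≈ 0.538489 m east–west.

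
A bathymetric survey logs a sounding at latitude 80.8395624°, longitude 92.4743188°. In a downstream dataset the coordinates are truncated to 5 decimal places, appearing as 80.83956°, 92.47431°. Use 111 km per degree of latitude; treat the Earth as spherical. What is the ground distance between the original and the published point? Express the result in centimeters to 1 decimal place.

Δlat = 80.8395624 − 80.83956 = +0.0000024°; Δlon = 92.4743188 − 92.47431 = +0.0000088°.
North–south shift: 0.0000024 × 111000 = 0.2664 m.
East–west at this latitude: 0.0000088° × 111000 × cos 80.8396° ≈ 0.0000088 × 17671.2 = 0.155506 m.
Distance: √(0.2664² + 0.155506²) ≈ 0.308466 m.
That is 0.308466 m = 30.847 cm.

30.8 centimeters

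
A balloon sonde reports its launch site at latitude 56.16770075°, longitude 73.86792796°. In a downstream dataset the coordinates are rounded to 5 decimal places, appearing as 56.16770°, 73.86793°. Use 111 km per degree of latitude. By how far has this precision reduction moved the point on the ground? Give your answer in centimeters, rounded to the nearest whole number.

Δlat = 56.16770075 − 56.16770 = +0.00000075°; Δlon = 73.86792796 − 73.86793 = -0.00000204°.
N–S: 0.00000075° × 111000 m/° = 0.08325 m.
East–west at this latitude: -0.00000204° × 111000 × cos 56.1677° ≈ -0.00000204 × 61800.8 = -0.126074 m.
Combined displacement = (0.08325² + 0.126074²)^½ ≈ 0.15108 m.
That is 0.15108 m = 15.108 cm.

15 centimeters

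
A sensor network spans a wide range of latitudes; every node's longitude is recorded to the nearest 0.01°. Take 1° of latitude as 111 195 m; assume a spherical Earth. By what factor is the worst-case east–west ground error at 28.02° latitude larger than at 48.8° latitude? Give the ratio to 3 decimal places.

Rounding to 2 decimal places leaves the longitude within ±0.005° of the true value.
At 28.02°: 0.005° × 111195 × cos 28.02° = 0.005 × 111195 × 0.8828 ≈ 490.81 m.
At 48.8°: 0.005° × 111195 × cos 48.8° = 0.005 × 111195 × 0.6587 ≈ 366.21 m.
The ratio reduces to cos 28.02° / cos 48.8° = 0.8828/0.6587 ≈ 1.3402.

1.340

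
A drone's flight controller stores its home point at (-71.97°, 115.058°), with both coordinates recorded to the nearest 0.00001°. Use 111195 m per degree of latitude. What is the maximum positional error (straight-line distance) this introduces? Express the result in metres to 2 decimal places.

0.58 metres

Rounding to 5 decimal places leaves each coordinate within ±5e-06° of the true value.
North–south component: 5e-06° × 111195 = 0.555975 m.
E–W at 71.97°: 5e-06° × 111195 × cos 71.97° = 5e-06 × 111195 × 0.3095 ≈ 0.172083 m.
Combining orthogonally: (0.555975² + 0.172083²)^½ ≈ 0.581997 m.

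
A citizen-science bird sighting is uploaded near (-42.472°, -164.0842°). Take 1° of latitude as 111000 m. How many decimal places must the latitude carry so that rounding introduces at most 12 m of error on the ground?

4

One degree of latitude covers 111000 m.
N decimal places → at most half a unit in the last place, 0.5 × 10⁻ᴺ° = 111000/2 × 10⁻ᴺ m.
Setting 55500 × 10⁻ᴺ ≤ 12 gives 10ᴺ ≥ 4625, i.e. N ≥ 3.67.
N = 3 would give 55.5 m (too coarse); N = 4 gives 5.55 m ≤ 12 m.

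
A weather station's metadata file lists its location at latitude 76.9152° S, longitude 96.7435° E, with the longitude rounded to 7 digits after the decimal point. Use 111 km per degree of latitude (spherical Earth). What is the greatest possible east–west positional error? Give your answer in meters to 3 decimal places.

Rounding to 7 decimal places leaves the longitude within ±5e-08° of the true value.
Parallels shrink by cos φ, so at 76.9152° a degree of longitude is 111000 × 0.2264 ≈ 25129.6 m.
Maximum E–W displacement: 5e-08 × 25129.6 = 0.00125648 m.

0.001 meters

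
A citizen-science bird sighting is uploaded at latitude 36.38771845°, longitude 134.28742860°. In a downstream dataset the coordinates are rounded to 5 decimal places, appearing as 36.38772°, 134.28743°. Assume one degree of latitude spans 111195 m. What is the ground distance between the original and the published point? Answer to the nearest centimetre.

The latitude changed by -0.00000155° and the longitude by -0.00000140°.
North–south shift: -0.00000155 × 111195 = -0.172352 m.
East–west at this latitude: -0.00000140° × 111195 × cos 36.3877° ≈ -0.00000140 × 89514.3 = -0.12532 m.
Hypotenuse of the two orthogonal shifts: √(0.172352² + 0.12532²) = 0.213097 m.
That is 0.213097 m = 21.31 cm.

21 centimetres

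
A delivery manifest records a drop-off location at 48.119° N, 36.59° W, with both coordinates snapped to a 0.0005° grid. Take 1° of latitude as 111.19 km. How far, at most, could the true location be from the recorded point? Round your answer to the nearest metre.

33 metres

With a 0.0005° grid the true value lies within half a step, ±0.0005°/2 = ±0.00025°, of the stored one.
North–south component: 0.00025° × 111190 = 27.7975 m.
East–west component at 48.119°: 0.00025° × 111190 × cos 48.119° ≈ 0.00025 × 74228.9 ≈ 18.5572 m.
Worst case both components are at the extreme and orthogonal: √(27.7975² + 18.5572²) ≈ 33.4226 m.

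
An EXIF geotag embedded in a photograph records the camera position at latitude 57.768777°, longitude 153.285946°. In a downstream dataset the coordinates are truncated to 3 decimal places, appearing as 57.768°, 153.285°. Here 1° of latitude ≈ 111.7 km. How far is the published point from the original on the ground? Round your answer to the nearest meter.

103 meters

The latitude changed by +0.000777° and the longitude by +0.000946°.
North–south shift: 0.000777 × 111700 = 86.7909 m.
East–west at this latitude: 0.000946° × 111700 × cos 57.768° ≈ 0.000946 × 59575.1 = 56.358 m.
Hypotenuse of the two orthogonal shifts: √(86.7909² + 56.358²) = 103.484 m.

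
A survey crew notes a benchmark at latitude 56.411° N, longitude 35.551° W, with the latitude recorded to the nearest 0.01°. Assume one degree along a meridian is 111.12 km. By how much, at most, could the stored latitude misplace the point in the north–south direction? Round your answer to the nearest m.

556 m

Rounding to 2 decimal places leaves the latitude within ±0.005° of the true value.
Along the meridian that is 0.005° × 111120 m/° = 555.6 m.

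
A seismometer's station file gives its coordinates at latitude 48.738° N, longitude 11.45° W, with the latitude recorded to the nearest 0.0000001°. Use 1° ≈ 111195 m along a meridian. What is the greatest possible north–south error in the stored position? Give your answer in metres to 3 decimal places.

Rounding to 7 decimal places leaves the latitude within ±5e-08° of the true value.
So the N–S error is at most 5e-08 × 111195 = 0.00555975 m.

0.006 metres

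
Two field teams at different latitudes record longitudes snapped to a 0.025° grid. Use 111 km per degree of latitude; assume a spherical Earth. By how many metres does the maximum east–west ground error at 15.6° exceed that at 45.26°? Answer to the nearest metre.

With a 0.025° grid the true value lies within half a step, ±0.025°/2 = ±0.0125°, of the stored one.
At 15.6°: 0.0125° × 111000 × cos 15.6° = 0.0125 × 111000 × 0.9632 ≈ 1336.4 m.
At 45.26°: 0.0125° × 111000 × cos 45.26° = 0.0125 × 111000 × 0.7039 ≈ 976.65 m.
So the lower-latitude error exceeds the higher by 1336.4 − 976.65 = 359.74 m.

360 metres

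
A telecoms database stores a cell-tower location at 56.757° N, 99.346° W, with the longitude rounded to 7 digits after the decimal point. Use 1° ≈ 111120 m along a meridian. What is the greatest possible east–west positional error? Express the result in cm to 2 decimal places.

Rounding to 7 decimal places leaves the longitude within ±5e-08° of the true value.
At latitude 56.757° a degree of longitude spans 111120 m × cos 56.757° = 111120 × 0.5482 ≈ 60915 m.
East–west error: 5e-08° × 60915 m/° ≈ 0.00304575 m.
That is 0.00304575 m = 0.30457 cm.

0.30 cm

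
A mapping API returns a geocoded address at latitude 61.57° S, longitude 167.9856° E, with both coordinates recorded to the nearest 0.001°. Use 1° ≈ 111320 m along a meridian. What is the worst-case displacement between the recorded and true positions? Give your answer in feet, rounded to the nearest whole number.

202 feet

Rounding to 3 decimal places leaves each coordinate within ±0.0005° of the true value.
North–south component: 0.0005° × 111320 = 55.66 m.
East–west component at 61.57°: 0.0005° × 111320 × cos 61.57° ≈ 0.0005 × 52997.8 ≈ 26.4989 m.
Worst case both components are at the extreme and orthogonal: √(55.66² + 26.4989²) ≈ 61.646 m.
Converting: 61.646 m × 3.2808 ft/m ≈ 202.25 ft.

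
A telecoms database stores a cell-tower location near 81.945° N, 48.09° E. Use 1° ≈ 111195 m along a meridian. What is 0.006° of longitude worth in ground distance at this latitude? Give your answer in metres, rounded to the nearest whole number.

93 metres

One degree of longitude here spans 111195 × cos 81.945° = 111195 × 0.1401 ≈ 15581 m; 0.006° of that is 93.4863 m.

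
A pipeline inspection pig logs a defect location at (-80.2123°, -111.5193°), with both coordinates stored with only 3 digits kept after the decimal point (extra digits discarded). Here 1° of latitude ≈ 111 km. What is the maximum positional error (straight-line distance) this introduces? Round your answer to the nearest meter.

113 meters

Truncating at 3 decimal places can drop up to a full unit in the last place, so each coordinate may be off by as much as 0.001°.
Latitude error → 0.001 × 111000 = 111 m along the meridian.
E–W at 80.2123°: 0.001° × 111000 × cos 80.2123° = 0.001 × 111000 × 0.1700 ≈ 18.8698 m.
Worst case both components are at the extreme and orthogonal: √(111² + 18.8698²) ≈ 112.592 m.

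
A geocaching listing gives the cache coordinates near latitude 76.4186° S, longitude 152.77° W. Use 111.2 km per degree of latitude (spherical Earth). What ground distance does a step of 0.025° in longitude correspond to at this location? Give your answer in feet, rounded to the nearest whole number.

2142 feet

One degree of longitude here spans 111200 × cos 76.4186° = 111200 × 0.2348 ≈ 26112.7 m; 0.025° of that is 652.818 m.
In feet: 652.818 m ÷ 0.3048 ≈ 2141.8 ft.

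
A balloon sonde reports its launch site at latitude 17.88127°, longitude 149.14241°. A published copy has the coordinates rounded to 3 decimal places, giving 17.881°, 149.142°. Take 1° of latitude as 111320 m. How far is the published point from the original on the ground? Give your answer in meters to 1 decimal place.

52.8 meters

Δlat = 17.88127 − 17.881 = +0.00027°; Δlon = 149.14241 − 149.142 = +0.00041°.
N–S: 0.00027° × 111320 m/° = 30.0564 m.
East–west at this latitude: 0.00041° × 111320 × cos 17.881° ≈ 0.00041 × 105943 = 43.4366 m.
Combined displacement = (30.0564² + 43.4366²)^½ ≈ 52.8216 m.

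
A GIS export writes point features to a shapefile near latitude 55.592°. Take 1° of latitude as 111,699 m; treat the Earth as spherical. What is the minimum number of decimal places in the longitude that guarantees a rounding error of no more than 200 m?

3

At 55.592° one degree of longitude covers 111699 × cos 55.592° ≈ 111699 × 0.5651 ≈ 63119.1 m.
N decimal places → at most half a unit in the last place, 0.5 × 10⁻ᴺ° = 63119.1/2 × 10⁻ᴺ m.
Setting 31559.6 × 10⁻ᴺ ≤ 200 gives 10ᴺ ≥ 157.8, i.e. N ≥ 2.20.
N = 2 would give 316 m (too coarse); N = 3 gives 31.6 m ≤ 200 m.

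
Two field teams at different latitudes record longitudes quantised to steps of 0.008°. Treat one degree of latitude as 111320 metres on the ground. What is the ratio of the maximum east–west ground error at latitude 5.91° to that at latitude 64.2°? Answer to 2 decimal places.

2.29

With a 0.008° grid the true value lies within half a step, ±0.008°/2 = ±0.004°, of the stored one.
At 5.91°: 0.004° × 111320 × cos 5.91° = 0.004 × 111320 × 0.9947 ≈ 442.91 m.
Error at 64.2° = 0.004° × 111320 × cos 64.2° ≈ 445.28 × 0.4352 = 193.8 m.
The ratio reduces to cos 5.91° / cos 64.2° = 0.9947/0.4352 ≈ 2.2854.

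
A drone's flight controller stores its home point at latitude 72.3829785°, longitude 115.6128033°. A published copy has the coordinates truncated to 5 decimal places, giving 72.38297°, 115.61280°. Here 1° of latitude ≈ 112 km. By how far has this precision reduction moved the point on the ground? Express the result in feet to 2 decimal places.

3.14 feet

Δlat = 72.3829785 − 72.38297 = +0.0000085°; Δlon = 115.6128033 − 115.61280 = +0.0000033°.
N–S: 0.0000085° × 112000 m/° = 0.952 m.
East–west at this latitude: 0.0000033° × 112000 × cos 72.383° ≈ 0.0000033 × 33897.2 = 0.111861 m.
Combined displacement = (0.952² + 0.111861²)^½ ≈ 0.958549 m.
Converting: 0.958549 m × 3.2808 ft/m ≈ 3.1448 ft.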